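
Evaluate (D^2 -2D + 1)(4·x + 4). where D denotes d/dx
4 x - 4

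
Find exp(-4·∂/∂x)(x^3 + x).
x^{3} - 12 x^{2} + 49 x - 68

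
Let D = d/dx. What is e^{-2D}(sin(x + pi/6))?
\sin{\left(x - 2 + \frac{\pi}{6} \right)}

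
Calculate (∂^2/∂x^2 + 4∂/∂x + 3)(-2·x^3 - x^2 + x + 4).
- 6 x^{3} - 27 x^{2} - 17 x + 14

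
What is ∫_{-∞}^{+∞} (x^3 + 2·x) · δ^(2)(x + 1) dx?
-6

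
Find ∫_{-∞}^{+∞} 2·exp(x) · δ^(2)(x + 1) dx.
\frac{2}{e}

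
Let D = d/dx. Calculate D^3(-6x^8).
- 2016 x^{5}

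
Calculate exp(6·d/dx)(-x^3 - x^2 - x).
- x^{3} - 19 x^{2} - 121 x - 258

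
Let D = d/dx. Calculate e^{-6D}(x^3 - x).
x^{3} - 18 x^{2} + 107 x - 210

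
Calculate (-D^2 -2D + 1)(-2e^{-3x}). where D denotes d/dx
4 e^{- 3 x}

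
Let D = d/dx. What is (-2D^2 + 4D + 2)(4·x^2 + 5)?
8 x^{2} + 32 x - 6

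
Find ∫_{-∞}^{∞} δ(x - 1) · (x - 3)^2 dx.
4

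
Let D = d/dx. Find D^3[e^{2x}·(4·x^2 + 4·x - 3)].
\left(32 x^{2} + 128 x + 72\right) e^{2 x}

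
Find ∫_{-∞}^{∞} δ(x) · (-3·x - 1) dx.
-1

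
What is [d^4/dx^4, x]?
4\frac{d^{3}}{dx^{3}}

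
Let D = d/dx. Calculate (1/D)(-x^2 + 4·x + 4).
- \frac{x^{3}}{3} + 2 x^{2} + 4 x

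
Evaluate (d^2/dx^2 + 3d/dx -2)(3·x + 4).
1 - 6 x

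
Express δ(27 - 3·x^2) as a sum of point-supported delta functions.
\frac{\delta(x - 3) + \delta(x + 3)}{18}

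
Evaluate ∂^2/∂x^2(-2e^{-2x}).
- 8 e^{- 2 x}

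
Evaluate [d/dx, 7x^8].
56 x^{7}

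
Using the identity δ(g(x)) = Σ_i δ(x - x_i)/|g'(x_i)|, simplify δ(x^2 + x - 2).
\frac{\delta(x - 1) + \delta(x + 2)}{3}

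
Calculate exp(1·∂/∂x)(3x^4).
3 x^{4} + 12 x^{3} + 18 x^{2} + 12 x + 3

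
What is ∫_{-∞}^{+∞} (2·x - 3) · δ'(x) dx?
-2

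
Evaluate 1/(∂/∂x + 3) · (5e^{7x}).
\frac{e^{7 x}}{2}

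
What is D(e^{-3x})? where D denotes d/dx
- 3 e^{- 3 x}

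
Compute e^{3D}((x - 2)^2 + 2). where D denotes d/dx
x^{2} + 2 x + 3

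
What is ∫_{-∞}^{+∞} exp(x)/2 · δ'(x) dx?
- \frac{1}{2}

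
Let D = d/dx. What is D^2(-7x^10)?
- 630 x^{8}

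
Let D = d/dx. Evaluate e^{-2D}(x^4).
x^{4} - 8 x^{3} + 24 x^{2} - 32 x + 16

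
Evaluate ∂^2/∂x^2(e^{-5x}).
25 e^{- 5 x}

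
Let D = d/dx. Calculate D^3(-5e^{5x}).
- 625 e^{5 x}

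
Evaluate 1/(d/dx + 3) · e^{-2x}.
e^{- 2 x}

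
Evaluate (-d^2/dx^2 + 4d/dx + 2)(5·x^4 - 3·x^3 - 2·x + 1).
10 x^{4} + 74 x^{3} - 96 x^{2} + 14 x - 6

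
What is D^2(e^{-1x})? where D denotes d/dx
e^{- x}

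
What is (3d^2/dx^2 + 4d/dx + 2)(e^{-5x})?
57 e^{- 5 x}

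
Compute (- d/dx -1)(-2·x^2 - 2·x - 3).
2 x^{2} + 6 x + 5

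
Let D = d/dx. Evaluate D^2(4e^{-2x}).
16 e^{- 2 x}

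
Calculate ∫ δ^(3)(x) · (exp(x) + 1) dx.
-1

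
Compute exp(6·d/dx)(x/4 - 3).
\frac{x}{4} - \frac{3}{2}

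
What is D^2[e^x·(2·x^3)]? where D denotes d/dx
2 x \left(x^{2} + 6 x + 6\right) e^{x}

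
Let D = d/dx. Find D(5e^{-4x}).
- 20 e^{- 4 x}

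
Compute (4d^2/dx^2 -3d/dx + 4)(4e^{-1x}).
44 e^{- x}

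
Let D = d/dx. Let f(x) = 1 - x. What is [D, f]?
-1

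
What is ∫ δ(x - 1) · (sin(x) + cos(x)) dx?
\cos{\left(1 \right)} + \sin{\left(1 \right)}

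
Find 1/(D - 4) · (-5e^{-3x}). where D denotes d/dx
\frac{5 e^{- 3 x}}{7}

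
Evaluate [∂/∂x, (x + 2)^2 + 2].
2 x + 4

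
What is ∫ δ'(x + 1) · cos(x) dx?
- \sin{\left(1 \right)}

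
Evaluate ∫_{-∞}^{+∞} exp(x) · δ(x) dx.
1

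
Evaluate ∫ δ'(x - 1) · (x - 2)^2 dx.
2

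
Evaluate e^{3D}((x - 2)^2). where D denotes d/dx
x^{2} + 2 x + 1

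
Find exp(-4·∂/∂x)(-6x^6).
- 6 x^{6} + 144 x^{5} - 1440 x^{4} + 7680 x^{3} - 23040 x^{2} + 36864 x - 24576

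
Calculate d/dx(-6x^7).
- 42 x^{6}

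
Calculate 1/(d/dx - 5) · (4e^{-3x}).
- \frac{e^{- 3 x}}{2}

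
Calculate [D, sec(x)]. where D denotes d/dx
\tan{\left(x \right)} \sec{\left(x \right)}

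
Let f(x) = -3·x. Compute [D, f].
-3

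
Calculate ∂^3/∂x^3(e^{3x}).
27 e^{3 x}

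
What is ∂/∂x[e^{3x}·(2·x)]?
\left(6 x + 2\right) e^{3 x}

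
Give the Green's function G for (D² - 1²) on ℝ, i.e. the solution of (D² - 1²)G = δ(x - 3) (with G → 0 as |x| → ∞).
-\frac{e^{-|x - 3|}}{2}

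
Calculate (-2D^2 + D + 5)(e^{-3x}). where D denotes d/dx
- 16 e^{- 3 x}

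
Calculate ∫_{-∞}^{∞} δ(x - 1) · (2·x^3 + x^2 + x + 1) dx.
5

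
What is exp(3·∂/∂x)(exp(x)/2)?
\frac{e^{x + 3}}{2}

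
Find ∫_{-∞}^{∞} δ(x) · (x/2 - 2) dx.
-2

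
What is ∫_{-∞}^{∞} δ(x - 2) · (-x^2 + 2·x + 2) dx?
2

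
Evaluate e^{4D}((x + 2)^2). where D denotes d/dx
x^{2} + 12 x + 36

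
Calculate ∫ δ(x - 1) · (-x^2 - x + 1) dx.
-1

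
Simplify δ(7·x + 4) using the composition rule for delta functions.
\frac{\delta(x + 4/7)}{7}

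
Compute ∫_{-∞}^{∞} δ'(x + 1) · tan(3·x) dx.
- \frac{3}{\cos^{2}{\left(3 \right)}}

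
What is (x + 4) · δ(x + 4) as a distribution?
0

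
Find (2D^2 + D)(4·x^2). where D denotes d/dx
8 x + 16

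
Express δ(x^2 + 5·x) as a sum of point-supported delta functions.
\frac{\delta(x + 5) + \delta(x)}{5}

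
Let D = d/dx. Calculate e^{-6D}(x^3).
x^{3} - 18 x^{2} + 108 x - 216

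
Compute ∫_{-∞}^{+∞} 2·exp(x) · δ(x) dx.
2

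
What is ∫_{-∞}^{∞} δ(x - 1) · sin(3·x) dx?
\sin{\left(3 \right)}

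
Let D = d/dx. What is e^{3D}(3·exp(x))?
3 e^{x + 3}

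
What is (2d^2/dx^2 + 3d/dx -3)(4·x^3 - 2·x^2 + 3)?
- 12 x^{3} + 42 x^{2} + 36 x - 17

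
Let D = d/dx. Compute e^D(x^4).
x^{4} + 4 x^{3} + 6 x^{2} + 4 x + 1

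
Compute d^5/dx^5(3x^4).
0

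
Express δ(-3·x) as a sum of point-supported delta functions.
\frac{\delta(x)}{3}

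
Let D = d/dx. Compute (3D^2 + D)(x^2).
2 x + 6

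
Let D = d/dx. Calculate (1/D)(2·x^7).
\frac{x^{8}}{4}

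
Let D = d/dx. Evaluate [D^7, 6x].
42D^{6}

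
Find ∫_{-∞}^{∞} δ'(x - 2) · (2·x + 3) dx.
-2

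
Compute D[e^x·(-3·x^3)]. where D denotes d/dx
3 x^{2} \left(- x - 3\right) e^{x}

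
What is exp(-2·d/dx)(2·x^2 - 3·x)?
2 x^{2} - 11 x + 14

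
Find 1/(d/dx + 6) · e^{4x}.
\frac{e^{4 x}}{10}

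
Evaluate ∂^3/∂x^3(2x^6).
240 x^{3}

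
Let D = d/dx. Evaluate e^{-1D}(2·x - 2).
2 x - 4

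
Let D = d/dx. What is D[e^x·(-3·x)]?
3 \left(- x - 1\right) e^{x}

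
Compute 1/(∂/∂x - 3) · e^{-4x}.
- \frac{e^{- 4 x}}{7}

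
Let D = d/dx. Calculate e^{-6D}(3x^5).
3 x^{5} - 90 x^{4} + 1080 x^{3} - 6480 x^{2} + 19440 x - 23328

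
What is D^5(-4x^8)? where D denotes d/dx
- 26880 x^{3}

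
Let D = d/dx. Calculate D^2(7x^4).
84 x^{2}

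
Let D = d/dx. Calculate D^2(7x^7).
294 x^{5}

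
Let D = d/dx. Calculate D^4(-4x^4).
-96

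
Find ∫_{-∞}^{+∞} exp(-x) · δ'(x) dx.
1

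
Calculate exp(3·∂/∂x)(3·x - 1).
3 x + 8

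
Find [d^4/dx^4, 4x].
16\frac{d^{3}}{dx^{3}}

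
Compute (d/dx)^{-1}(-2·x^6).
- \frac{2 x^{7}}{7}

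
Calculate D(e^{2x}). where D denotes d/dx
2 e^{2 x}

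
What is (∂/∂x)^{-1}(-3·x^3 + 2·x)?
- \frac{3 x^{4}}{4} + x^{2}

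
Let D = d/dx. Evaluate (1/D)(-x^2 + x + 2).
- \frac{x^{3}}{3} + \frac{x^{2}}{2} + 2 x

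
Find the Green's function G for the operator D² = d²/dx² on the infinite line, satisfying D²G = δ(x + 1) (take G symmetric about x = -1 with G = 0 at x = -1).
\frac{|x + 1|}{2}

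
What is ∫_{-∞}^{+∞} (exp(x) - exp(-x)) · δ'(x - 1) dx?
- 2 \cosh{\left(1 \right)}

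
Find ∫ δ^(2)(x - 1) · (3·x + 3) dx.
0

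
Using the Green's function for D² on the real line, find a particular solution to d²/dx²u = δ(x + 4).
\frac{|x + 4|}{2}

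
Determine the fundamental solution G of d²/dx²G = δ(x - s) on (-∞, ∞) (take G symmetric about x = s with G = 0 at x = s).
\frac{|x - s|}{2}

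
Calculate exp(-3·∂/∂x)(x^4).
x^{4} - 12 x^{3} + 54 x^{2} - 108 x + 81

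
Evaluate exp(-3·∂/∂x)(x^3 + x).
x^{3} - 9 x^{2} + 28 x - 30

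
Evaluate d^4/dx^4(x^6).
360 x^{2}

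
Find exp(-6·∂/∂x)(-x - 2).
4 - x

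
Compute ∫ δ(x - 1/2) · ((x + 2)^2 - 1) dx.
\frac{21}{4}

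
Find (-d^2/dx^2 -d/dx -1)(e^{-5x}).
- 21 e^{- 5 x}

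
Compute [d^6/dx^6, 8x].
48\frac{d^{5}}{dx^{5}}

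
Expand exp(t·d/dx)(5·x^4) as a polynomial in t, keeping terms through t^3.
5 x \left(4 t^{3} + 6 t^{2} x + 4 t x^{2} + x^{3}\right)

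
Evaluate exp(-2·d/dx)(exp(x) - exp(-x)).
- e^{2 - x} + e^{x - 2}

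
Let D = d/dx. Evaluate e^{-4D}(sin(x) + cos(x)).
\sqrt{2} \cos{\left(- x + \frac{\pi}{4} + 4 \right)}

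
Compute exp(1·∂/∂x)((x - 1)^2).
x^{2}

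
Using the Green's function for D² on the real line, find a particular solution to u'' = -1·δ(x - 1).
-\frac{|x - 1|}{2}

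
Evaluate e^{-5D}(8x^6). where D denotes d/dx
8 x^{6} - 240 x^{5} + 3000 x^{4} - 20000 x^{3} + 75000 x^{2} - 150000 x + 125000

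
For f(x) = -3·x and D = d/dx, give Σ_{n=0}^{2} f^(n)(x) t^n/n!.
- 3 t - 3 x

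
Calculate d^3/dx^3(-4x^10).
- 2880 x^{7}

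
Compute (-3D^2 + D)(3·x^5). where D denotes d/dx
15 x^{3} \left(x - 12\right)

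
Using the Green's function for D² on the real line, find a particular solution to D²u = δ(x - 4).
\frac{|x - 4|}{2}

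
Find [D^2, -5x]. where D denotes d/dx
-10D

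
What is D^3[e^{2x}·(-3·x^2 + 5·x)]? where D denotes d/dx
\left(- 24 x^{2} - 32 x + 24\right) e^{2 x}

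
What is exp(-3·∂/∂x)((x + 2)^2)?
x^{2} - 2 x + 1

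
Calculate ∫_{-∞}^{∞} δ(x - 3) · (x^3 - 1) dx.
26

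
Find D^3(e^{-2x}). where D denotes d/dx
- 8 e^{- 2 x}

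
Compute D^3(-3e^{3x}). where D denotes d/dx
- 81 e^{3 x}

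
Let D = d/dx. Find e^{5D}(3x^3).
3 x^{3} + 45 x^{2} + 225 x + 375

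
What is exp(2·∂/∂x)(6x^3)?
6 x^{3} + 36 x^{2} + 72 x + 48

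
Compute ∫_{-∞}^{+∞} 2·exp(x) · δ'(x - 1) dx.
- 2 e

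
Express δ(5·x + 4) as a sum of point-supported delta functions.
\frac{\delta(x + 4/5)}{5}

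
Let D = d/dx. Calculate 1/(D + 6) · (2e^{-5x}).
2 e^{- 5 x}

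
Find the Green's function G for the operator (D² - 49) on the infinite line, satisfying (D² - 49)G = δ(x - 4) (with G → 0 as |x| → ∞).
-\frac{e^{-7|x - 4|}}{14}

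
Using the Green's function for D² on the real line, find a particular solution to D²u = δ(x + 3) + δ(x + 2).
\frac{|x + 3|}{2} + \frac{|x + 2|}{2}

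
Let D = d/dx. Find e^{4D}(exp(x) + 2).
e^{x + 4} + 2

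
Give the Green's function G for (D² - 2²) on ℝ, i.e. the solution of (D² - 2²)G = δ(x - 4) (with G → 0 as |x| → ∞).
-\frac{e^{-2|x - 4|}}{4}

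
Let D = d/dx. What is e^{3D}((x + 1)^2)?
x^{2} + 8 x + 16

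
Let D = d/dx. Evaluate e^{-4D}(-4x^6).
- 4 x^{6} + 96 x^{5} - 960 x^{4} + 5120 x^{3} - 15360 x^{2} + 24576 x - 16384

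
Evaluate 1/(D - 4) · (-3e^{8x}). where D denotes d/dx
- \frac{3 e^{8 x}}{4}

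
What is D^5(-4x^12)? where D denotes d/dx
- 380160 x^{7}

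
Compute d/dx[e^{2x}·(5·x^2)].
10 x \left(x + 1\right) e^{2 x}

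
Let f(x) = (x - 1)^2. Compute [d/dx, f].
2 x - 2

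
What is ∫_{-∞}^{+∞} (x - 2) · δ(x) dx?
-2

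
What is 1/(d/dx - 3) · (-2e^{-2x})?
\frac{2 e^{- 2 x}}{5}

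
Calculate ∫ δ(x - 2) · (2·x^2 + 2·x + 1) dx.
13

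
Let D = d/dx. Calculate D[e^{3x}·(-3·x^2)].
3 x \left(- 3 x - 2\right) e^{3 x}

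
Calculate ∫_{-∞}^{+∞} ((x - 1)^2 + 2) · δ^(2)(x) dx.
2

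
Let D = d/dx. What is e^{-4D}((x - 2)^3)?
x^{3} - 18 x^{2} + 108 x - 216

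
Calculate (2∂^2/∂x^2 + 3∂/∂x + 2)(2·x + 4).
4 x + 14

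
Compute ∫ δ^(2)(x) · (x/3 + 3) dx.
0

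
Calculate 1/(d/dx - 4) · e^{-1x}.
- \frac{e^{- x}}{5}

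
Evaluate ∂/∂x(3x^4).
12 x^{3}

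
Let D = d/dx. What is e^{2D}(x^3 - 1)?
x^{3} + 6 x^{2} + 12 x + 7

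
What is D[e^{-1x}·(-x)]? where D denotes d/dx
\left(x - 1\right) e^{- x}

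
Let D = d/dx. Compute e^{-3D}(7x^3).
7 x^{3} - 63 x^{2} + 189 x - 189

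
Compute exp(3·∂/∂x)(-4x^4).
- 4 x^{4} - 48 x^{3} - 216 x^{2} - 432 x - 324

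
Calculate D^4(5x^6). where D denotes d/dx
1800 x^{2}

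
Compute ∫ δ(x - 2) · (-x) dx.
-2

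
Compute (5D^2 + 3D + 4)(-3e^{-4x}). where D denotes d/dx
- 216 e^{- 4 x}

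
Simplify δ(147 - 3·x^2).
\frac{\delta(x - 7) + \delta(x + 7)}{42}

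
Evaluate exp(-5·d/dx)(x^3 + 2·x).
x^{3} - 15 x^{2} + 77 x - 135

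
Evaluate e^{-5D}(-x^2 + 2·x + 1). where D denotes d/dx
- x^{2} + 12 x - 34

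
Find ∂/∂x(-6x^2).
- 12 x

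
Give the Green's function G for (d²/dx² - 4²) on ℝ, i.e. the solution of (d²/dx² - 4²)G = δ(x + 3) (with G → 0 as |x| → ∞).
-\frac{e^{-4|x + 3|}}{8}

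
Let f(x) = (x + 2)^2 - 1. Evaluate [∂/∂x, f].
2 x + 4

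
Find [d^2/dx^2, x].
2\frac{d}{dx}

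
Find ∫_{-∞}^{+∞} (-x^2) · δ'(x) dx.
0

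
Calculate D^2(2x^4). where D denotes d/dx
24 x^{2}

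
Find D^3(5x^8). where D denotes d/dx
1680 x^{5}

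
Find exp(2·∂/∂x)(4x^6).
4 x^{6} + 48 x^{5} + 240 x^{4} + 640 x^{3} + 960 x^{2} + 768 x + 256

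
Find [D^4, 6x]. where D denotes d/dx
24D^{3}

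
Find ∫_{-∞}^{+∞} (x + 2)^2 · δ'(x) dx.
-4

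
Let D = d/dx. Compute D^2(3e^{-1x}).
3 e^{- x}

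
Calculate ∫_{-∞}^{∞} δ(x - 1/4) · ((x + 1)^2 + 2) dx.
\frac{57}{16}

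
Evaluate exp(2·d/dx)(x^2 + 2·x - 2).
x^{2} + 6 x + 6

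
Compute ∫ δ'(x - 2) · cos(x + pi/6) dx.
\sin{\left(\frac{\pi}{6} + 2 \right)}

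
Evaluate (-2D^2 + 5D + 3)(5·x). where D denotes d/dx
15 x + 25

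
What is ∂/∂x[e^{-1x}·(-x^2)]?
x \left(x - 2\right) e^{- x}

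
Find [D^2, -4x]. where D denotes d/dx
-8D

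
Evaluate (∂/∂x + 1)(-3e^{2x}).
- 9 e^{2 x}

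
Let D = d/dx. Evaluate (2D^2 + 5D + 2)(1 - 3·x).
- 6 x - 13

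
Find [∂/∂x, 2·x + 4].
2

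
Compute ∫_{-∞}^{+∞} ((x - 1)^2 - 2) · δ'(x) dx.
2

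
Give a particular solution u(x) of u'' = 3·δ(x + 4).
\frac{3|x + 4|}{2}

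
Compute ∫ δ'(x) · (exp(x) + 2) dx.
-1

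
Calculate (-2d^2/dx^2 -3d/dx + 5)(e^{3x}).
- 22 e^{3 x}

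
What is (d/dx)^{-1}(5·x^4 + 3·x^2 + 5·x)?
x^{5} + x^{3} + \frac{5 x^{2}}{2}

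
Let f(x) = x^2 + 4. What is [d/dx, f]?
2 x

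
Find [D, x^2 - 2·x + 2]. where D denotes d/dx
2 x - 2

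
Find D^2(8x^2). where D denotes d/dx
16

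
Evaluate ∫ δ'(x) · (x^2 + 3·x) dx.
-3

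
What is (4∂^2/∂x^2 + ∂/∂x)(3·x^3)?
9 x \left(x + 8\right)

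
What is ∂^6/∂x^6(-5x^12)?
- 3326400 x^{6}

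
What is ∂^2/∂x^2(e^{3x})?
9 e^{3 x}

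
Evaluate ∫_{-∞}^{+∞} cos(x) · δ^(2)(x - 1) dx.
- \cos{\left(1 \right)}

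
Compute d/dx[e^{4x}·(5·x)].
\left(20 x + 5\right) e^{4 x}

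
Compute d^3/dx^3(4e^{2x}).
32 e^{2 x}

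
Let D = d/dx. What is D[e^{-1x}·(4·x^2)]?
4 x \left(2 - x\right) e^{- x}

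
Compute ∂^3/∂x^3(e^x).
e^{x}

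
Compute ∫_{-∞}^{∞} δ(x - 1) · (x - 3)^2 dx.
4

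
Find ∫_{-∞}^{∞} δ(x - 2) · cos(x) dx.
\cos{\left(2 \right)}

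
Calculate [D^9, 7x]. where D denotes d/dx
63D^{8}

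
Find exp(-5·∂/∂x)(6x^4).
6 x^{4} - 120 x^{3} + 900 x^{2} - 3000 x + 3750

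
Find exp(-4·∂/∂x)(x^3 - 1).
x^{3} - 12 x^{2} + 48 x - 65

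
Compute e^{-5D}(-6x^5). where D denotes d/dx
- 6 x^{5} + 150 x^{4} - 1500 x^{3} + 7500 x^{2} - 18750 x + 18750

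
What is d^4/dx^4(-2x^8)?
- 3360 x^{4}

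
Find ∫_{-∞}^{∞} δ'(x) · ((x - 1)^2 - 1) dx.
2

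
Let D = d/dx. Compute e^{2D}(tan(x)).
\tan{\left(x + 2 \right)}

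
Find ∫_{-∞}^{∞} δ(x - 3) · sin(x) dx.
\sin{\left(3 \right)}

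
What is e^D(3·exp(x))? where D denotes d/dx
3 e^{x + 1}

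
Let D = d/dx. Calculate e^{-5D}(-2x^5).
- 2 x^{5} + 50 x^{4} - 500 x^{3} + 2500 x^{2} - 6250 x + 6250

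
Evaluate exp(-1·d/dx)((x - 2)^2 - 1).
x^{2} - 6 x + 8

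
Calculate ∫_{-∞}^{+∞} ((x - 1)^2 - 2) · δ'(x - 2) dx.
-2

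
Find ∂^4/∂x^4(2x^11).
15840 x^{7}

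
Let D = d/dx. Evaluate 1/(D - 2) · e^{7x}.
\frac{e^{7 x}}{5}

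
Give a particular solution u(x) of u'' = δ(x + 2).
\frac{|x + 2|}{2}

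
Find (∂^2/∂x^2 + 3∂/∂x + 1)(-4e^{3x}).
- 76 e^{3 x}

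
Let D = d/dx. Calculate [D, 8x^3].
24 x^{2}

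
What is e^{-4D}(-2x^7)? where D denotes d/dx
- 2 x^{7} + 56 x^{6} - 672 x^{5} + 4480 x^{4} - 17920 x^{3} + 43008 x^{2} - 57344 x + 32768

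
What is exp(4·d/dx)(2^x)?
2^{x + 4}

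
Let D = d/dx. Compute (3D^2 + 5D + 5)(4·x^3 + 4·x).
20 x^{3} + 60 x^{2} + 92 x + 20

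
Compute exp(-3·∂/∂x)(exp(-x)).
e^{3 - x}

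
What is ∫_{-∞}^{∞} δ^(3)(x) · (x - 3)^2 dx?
0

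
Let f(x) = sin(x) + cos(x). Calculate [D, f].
- \sin{\left(x \right)} + \cos{\left(x \right)}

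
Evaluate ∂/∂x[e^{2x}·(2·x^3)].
x^{2} \left(4 x + 6\right) e^{2 x}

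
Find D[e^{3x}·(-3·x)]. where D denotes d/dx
\left(- 9 x - 3\right) e^{3 x}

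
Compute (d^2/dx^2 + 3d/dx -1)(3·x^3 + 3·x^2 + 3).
- 3 x^{3} + 24 x^{2} + 36 x + 3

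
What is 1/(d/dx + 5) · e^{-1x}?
\frac{e^{- x}}{4}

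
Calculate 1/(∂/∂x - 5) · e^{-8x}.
- \frac{e^{- 8 x}}{13}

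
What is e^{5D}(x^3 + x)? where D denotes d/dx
x^{3} + 15 x^{2} + 76 x + 130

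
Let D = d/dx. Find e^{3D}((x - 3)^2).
x^{2}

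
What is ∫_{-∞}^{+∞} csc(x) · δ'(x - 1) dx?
\cot{\left(1 \right)} \csc{\left(1 \right)}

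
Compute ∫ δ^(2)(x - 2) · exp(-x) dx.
e^{-2}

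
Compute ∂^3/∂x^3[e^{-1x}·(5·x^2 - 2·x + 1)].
\left(- 5 x^{2} + 32 x - 37\right) e^{- x}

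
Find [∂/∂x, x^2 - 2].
2 x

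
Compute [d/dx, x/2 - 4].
\frac{1}{2}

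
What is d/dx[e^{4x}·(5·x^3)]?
x^{2} \left(20 x + 15\right) e^{4 x}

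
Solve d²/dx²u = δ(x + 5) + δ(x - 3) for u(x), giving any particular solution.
\frac{|x + 5|}{2} + \frac{|x - 3|}{2}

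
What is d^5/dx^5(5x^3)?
0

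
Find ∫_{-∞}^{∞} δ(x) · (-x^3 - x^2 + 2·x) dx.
0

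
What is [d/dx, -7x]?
-7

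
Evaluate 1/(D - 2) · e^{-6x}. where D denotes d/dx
- \frac{e^{- 6 x}}{8}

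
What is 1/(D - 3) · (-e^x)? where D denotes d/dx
\frac{e^{x}}{2}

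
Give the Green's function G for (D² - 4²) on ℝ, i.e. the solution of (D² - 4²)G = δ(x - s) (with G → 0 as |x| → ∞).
-\frac{e^{-4|x-s|}}{8}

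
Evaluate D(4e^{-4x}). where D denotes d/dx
- 16 e^{- 4 x}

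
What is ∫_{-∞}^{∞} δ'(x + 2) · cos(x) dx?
- \sin{\left(2 \right)}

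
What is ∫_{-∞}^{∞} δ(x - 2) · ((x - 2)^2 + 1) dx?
1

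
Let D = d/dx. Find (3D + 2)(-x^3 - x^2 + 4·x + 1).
- 2 x^{3} - 11 x^{2} + 2 x + 14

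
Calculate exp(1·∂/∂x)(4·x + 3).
4 x + 7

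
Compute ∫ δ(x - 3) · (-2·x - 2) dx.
-8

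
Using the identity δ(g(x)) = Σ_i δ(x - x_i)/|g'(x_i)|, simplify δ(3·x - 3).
\frac{\delta(x - 1)}{3}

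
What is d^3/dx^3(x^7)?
210 x^{4}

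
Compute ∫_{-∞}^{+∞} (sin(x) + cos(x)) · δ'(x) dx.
-1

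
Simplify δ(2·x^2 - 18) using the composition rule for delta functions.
\frac{\delta(x - 3) + \delta(x + 3)}{12}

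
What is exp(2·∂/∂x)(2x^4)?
2 x^{4} + 16 x^{3} + 48 x^{2} + 64 x + 32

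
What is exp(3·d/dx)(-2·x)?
- 2 x - 6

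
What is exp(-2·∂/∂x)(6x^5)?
6 x^{5} - 60 x^{4} + 240 x^{3} - 480 x^{2} + 480 x - 192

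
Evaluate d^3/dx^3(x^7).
210 x^{4}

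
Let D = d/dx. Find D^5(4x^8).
26880 x^{3}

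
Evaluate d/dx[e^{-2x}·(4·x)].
4 \left(1 - 2 x\right) e^{- 2 x}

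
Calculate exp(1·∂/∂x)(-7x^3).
- 7 x^{3} - 21 x^{2} - 21 x - 7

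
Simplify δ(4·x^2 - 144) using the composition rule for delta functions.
\frac{\delta(x - 6) + \delta(x + 6)}{48}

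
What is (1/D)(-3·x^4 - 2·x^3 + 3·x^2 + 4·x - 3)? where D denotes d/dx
- \frac{3 x^{5}}{5} - \frac{x^{4}}{2} + x^{3} + 2 x^{2} - 3 x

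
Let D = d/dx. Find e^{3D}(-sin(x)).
- \sin{\left(x + 3 \right)}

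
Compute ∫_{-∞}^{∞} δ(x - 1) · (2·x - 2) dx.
0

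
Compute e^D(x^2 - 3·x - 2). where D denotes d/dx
x^{2} - x - 4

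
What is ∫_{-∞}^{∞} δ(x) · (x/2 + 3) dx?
3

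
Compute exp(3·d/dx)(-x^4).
- x^{4} - 12 x^{3} - 54 x^{2} - 108 x - 81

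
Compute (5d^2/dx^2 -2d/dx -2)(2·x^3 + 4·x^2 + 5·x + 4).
- 4 x^{3} - 20 x^{2} + 34 x + 22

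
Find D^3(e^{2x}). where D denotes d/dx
8 e^{2 x}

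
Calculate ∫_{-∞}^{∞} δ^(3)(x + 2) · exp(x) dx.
- \frac{1}{e^{2}}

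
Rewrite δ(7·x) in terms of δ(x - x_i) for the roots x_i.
\frac{\delta(x)}{7}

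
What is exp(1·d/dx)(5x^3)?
5 x^{3} + 15 x^{2} + 15 x + 5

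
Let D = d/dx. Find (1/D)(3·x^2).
x^{3}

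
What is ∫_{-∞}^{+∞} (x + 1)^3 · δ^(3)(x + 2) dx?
-6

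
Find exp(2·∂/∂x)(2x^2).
2 x^{2} + 8 x + 8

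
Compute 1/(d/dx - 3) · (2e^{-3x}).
- \frac{e^{- 3 x}}{3}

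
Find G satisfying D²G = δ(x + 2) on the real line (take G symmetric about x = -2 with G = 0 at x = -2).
\frac{|x + 2|}{2}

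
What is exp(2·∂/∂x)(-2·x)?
- 2 x - 4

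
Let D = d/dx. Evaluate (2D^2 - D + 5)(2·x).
10 x - 2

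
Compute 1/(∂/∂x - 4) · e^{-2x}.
- \frac{e^{- 2 x}}{6}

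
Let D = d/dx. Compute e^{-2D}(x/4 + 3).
\frac{x}{4} + \frac{5}{2}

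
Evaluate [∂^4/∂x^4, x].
4\frac{d^{3}}{dx^{3}}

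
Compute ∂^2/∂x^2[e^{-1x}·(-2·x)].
2 \left(2 - x\right) e^{- x}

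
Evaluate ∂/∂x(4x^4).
16 x^{3}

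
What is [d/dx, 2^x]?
2^{x} \log{\left(2 \right)}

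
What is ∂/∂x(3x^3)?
9 x^{2}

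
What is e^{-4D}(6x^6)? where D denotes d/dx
6 x^{6} - 144 x^{5} + 1440 x^{4} - 7680 x^{3} + 23040 x^{2} - 36864 x + 24576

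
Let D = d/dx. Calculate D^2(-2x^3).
- 12 x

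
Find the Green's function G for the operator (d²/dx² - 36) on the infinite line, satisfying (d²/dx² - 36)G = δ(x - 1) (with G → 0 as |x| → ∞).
-\frac{e^{-6|x - 1|}}{12}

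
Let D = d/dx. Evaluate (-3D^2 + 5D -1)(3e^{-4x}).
- 207 e^{- 4 x}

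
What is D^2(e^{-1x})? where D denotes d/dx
e^{- x}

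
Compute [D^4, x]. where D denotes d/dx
4D^{3}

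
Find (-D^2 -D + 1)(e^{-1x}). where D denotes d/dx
e^{- x}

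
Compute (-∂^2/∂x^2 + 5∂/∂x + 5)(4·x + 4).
20 x + 40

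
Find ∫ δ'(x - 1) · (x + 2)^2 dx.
-6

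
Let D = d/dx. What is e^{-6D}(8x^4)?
8 x^{4} - 192 x^{3} + 1728 x^{2} - 6912 x + 10368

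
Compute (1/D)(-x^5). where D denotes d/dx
- \frac{x^{6}}{6}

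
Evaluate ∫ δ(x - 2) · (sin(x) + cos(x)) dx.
\cos{\left(2 \right)} + \sin{\left(2 \right)}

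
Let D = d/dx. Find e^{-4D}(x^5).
x^{5} - 20 x^{4} + 160 x^{3} - 640 x^{2} + 1280 x - 1024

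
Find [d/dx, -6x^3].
- 18 x^{2}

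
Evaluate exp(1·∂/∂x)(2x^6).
2 x^{6} + 12 x^{5} + 30 x^{4} + 40 x^{3} + 30 x^{2} + 12 x + 2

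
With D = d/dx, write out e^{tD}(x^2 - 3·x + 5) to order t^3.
t^{2} + t \left(2 x - 3\right) + x^{2} - 3 x + 5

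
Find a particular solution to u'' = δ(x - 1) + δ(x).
\frac{|x - 1|}{2} + \frac{|x|}{2}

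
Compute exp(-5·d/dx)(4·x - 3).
4 x - 23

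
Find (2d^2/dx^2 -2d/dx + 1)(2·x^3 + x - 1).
2 x^{3} - 12 x^{2} + 25 x - 3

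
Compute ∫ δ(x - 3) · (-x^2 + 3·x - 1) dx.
-1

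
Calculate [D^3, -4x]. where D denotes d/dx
-12D^{2}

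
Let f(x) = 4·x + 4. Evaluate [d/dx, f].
4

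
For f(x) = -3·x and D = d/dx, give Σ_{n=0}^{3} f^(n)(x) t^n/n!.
- 3 t - 3 x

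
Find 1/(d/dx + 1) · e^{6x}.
\frac{e^{6 x}}{7}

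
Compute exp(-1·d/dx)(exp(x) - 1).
e^{x - 1} - 1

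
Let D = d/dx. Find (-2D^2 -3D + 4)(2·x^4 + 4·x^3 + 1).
8 x^{4} - 8 x^{3} - 84 x^{2} - 48 x + 4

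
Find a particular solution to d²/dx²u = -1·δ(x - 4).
-\frac{|x - 4|}{2}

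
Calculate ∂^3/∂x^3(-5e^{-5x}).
625 e^{- 5 x}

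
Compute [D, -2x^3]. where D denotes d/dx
- 6 x^{2}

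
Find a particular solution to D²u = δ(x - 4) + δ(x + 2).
\frac{|x - 4|}{2} + \frac{|x + 2|}{2}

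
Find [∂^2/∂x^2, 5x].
10\frac{d}{dx}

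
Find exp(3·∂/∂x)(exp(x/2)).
e^{\frac{x}{2} + \frac{3}{2}}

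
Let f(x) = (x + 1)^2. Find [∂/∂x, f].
2 x + 2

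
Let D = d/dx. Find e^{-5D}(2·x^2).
2 x^{2} - 20 x + 50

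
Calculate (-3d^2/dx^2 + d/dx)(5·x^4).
20 x^{2} \left(x - 9\right)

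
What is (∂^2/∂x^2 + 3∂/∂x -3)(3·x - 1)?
12 - 9 x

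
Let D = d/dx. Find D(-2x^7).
- 14 x^{6}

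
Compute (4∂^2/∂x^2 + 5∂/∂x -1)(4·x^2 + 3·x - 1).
- 4 x^{2} + 37 x + 48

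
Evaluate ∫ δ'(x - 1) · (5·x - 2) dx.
-5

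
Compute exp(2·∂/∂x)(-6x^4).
- 6 x^{4} - 48 x^{3} - 144 x^{2} - 192 x - 96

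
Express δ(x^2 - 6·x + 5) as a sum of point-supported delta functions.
\frac{\delta(x - 5) + \delta(x - 1)}{4}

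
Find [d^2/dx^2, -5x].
-10\frac{d}{dx}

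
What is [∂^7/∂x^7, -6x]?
-42\frac{d^{6}}{dx^{6}}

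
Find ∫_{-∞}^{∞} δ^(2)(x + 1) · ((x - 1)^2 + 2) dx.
2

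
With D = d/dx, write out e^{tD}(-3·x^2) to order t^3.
- 3 t^{2} - 6 t x - 3 x^{2}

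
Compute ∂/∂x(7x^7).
49 x^{6}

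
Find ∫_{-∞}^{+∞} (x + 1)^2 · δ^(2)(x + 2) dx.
2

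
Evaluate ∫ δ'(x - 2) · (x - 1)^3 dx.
-3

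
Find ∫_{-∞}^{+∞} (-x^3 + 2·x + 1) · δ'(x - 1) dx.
1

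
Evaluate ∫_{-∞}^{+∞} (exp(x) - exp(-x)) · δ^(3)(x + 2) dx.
- 2 \cosh{\left(2 \right)}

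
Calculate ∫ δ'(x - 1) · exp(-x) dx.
e^{-1}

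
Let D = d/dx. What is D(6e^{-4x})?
- 24 e^{- 4 x}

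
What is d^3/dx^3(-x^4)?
- 24 x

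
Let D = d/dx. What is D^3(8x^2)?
0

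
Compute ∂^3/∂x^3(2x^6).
240 x^{3}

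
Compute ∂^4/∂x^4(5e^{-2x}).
80 e^{- 2 x}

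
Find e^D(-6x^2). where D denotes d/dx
- 6 x^{2} - 12 x - 6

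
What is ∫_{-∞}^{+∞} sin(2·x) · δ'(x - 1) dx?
- 2 \cos{\left(2 \right)}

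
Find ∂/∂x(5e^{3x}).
15 e^{3 x}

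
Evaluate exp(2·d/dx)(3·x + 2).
3 x + 8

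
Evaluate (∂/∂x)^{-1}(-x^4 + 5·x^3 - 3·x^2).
- \frac{x^{5}}{5} + \frac{5 x^{4}}{4} - x^{3}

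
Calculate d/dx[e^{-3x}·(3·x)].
3 \left(1 - 3 x\right) e^{- 3 x}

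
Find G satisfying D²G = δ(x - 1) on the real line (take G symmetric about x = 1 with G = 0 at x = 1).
\frac{|x - 1|}{2}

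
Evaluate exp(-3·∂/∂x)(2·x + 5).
2 x - 1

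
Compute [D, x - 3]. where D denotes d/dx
1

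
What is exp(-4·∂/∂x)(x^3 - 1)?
x^{3} - 12 x^{2} + 48 x - 65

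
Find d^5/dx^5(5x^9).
75600 x^{4}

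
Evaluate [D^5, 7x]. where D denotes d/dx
35D^{4}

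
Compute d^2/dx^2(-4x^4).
- 48 x^{2}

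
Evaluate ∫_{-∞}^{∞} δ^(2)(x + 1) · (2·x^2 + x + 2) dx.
4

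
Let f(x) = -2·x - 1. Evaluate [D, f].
-2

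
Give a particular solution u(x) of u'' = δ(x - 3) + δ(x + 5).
\frac{|x - 3|}{2} + \frac{|x + 5|}{2}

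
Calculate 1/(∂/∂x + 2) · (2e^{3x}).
\frac{2 e^{3 x}}{5}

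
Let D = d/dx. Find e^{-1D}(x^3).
x^{3} - 3 x^{2} + 3 x - 1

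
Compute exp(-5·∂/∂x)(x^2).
x^{2} - 10 x + 25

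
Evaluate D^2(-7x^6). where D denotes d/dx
- 210 x^{4}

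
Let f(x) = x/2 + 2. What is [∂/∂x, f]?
\frac{1}{2}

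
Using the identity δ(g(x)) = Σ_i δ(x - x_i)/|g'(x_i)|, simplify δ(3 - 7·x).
\frac{\delta(x - 3/7)}{7}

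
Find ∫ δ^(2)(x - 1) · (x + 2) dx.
0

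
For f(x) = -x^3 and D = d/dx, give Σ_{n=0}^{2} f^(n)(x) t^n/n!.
x \left(- 3 t^{2} - 3 t x - x^{2}\right)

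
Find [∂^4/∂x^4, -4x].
-16\frac{d^{3}}{dx^{3}}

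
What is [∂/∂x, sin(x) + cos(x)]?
- \sin{\left(x \right)} + \cos{\left(x \right)}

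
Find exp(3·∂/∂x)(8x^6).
8 x^{6} + 144 x^{5} + 1080 x^{4} + 4320 x^{3} + 9720 x^{2} + 11664 x + 5832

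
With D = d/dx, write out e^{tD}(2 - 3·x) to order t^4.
- 3 t - 3 x + 2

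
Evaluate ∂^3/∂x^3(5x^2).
0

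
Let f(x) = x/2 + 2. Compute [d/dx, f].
\frac{1}{2}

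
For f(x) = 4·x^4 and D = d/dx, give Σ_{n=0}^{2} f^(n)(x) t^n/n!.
4 x^{2} \left(6 t^{2} + 4 t x + x^{2}\right)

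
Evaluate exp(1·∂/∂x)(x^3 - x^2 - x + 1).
x^{2} \left(x + 2\right)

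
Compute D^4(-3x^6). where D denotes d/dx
- 1080 x^{2}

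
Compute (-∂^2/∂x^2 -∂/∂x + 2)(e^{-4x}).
- 10 e^{- 4 x}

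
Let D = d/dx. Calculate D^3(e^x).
e^{x}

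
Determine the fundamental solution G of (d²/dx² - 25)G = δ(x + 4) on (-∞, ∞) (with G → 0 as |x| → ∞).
-\frac{e^{-5|x + 4|}}{10}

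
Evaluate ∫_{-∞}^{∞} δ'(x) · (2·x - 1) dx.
-2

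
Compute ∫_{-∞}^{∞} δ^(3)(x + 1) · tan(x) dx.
- 6 \tan^{4}{\left(1 \right)} - 8 \tan^{2}{\left(1 \right)} - 2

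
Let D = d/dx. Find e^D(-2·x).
- 2 x - 2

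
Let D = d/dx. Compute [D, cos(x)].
- \sin{\left(x \right)}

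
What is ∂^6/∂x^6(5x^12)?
3326400 x^{6}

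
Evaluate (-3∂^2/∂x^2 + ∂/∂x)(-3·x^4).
12 x^{2} \left(9 - x\right)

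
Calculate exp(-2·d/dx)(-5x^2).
- 5 x^{2} + 20 x - 20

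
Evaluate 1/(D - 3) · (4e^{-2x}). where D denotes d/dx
- \frac{4 e^{- 2 x}}{5}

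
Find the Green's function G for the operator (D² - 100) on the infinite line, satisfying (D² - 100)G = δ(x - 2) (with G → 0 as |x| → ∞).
-\frac{e^{-10|x - 2|}}{20}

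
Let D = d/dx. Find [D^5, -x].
-5D^{4}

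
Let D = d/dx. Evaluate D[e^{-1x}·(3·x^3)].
3 x^{2} \left(3 - x\right) e^{- x}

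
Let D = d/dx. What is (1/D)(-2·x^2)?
- \frac{2 x^{3}}{3}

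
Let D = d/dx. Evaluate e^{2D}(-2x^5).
- 2 x^{5} - 20 x^{4} - 80 x^{3} - 160 x^{2} - 160 x - 64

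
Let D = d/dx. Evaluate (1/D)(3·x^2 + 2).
x^{3} + 2 x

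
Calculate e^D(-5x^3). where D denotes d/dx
- 5 x^{3} - 15 x^{2} - 15 x - 5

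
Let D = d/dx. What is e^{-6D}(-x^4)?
- x^{4} + 24 x^{3} - 216 x^{2} + 864 x - 1296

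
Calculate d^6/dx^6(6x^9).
362880 x^{3}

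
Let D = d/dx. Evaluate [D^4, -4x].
-16D^{3}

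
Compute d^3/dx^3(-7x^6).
- 840 x^{3}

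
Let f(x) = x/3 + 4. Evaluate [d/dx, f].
\frac{1}{3}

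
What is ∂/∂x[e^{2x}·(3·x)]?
\left(6 x + 3\right) e^{2 x}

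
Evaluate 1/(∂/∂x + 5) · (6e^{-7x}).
- 3 e^{- 7 x}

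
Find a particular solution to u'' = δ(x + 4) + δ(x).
\frac{|x + 4|}{2} + \frac{|x|}{2}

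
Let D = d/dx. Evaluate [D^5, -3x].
-15D^{4}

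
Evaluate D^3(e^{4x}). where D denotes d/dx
64 e^{4 x}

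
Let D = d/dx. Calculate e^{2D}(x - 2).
x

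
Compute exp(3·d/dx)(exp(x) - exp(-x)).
2 \sinh{\left(x + 3 \right)}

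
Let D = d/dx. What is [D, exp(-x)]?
- e^{- x}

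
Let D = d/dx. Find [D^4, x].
4D^{3}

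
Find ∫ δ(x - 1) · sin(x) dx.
\sin{\left(1 \right)}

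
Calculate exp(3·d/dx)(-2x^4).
- 2 x^{4} - 24 x^{3} - 108 x^{2} - 216 x - 162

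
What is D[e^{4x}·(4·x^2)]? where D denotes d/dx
8 x \left(2 x + 1\right) e^{4 x}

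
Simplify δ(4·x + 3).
\frac{\delta(x + 3/4)}{4}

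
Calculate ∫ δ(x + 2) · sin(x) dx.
- \sin{\left(2 \right)}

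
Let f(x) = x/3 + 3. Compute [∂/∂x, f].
\frac{1}{3}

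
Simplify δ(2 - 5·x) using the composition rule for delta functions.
\frac{\delta(x - 2/5)}{5}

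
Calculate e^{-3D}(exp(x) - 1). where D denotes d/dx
e^{x - 3} - 1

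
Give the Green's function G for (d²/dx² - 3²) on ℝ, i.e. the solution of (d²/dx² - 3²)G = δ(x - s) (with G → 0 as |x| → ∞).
-\frac{e^{-3|x-s|}}{6}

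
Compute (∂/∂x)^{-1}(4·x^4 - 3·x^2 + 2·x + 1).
\frac{4 x^{5}}{5} - x^{3} + x^{2} + x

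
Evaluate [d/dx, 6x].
6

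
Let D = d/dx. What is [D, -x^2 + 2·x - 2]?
2 - 2 x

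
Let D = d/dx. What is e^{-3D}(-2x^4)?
- 2 x^{4} + 24 x^{3} - 108 x^{2} + 216 x - 162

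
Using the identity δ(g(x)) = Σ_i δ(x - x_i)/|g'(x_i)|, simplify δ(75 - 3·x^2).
\frac{\delta(x - 5) + \delta(x + 5)}{30}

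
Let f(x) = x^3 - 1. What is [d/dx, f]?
3 x^{2}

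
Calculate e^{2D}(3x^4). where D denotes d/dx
3 x^{4} + 24 x^{3} + 72 x^{2} + 96 x + 48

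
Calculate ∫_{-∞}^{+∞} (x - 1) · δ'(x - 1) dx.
-1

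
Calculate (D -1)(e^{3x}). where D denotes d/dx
2 e^{3 x}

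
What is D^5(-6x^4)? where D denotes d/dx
0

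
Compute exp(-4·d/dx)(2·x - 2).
2 x - 10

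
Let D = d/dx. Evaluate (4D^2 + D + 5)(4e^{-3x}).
152 e^{- 3 x}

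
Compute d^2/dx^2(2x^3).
12 x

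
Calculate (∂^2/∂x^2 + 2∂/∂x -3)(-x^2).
3 x^{2} - 4 x - 2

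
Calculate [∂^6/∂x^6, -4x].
-24\frac{d^{5}}{dx^{5}}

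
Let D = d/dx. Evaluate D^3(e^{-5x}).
- 125 e^{- 5 x}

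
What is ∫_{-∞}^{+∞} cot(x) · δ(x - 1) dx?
\cot{\left(1 \right)}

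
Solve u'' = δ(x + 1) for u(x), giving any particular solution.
\frac{|x + 1|}{2}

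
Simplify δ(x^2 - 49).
\frac{\delta(x - 7) + \delta(x + 7)}{14}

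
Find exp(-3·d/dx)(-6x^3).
- 6 x^{3} + 54 x^{2} - 162 x + 162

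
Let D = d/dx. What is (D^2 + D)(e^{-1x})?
0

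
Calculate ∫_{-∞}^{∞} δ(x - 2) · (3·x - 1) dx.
5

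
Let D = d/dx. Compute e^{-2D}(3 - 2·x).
7 - 2 x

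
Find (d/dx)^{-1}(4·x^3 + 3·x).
x^{4} + \frac{3 x^{2}}{2}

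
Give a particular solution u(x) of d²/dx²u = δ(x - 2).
\frac{|x - 2|}{2}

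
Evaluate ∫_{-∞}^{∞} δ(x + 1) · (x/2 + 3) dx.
\frac{5}{2}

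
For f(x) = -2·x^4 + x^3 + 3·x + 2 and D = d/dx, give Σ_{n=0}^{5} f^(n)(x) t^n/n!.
- 2 t^{4} + t^{3} \left(1 - 8 x\right) - 3 t^{2} x \left(4 x - 1\right) + t \left(- 8 x^{3} + 3 x^{2} + 3\right) - 2 x^{4} + x^{3} + 3 x + 2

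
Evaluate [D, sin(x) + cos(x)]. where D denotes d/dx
- \sin{\left(x \right)} + \cos{\left(x \right)}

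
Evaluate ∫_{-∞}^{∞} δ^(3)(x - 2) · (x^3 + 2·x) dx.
-6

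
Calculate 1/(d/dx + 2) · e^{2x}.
\frac{e^{2 x}}{4}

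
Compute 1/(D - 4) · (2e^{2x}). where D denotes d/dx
- e^{2 x}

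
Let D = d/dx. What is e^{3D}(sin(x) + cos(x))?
\sqrt{2} \sin{\left(x + \frac{\pi}{4} + 3 \right)}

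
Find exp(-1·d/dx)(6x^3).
6 x^{3} - 18 x^{2} + 18 x - 6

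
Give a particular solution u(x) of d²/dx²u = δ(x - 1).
\frac{|x - 1|}{2}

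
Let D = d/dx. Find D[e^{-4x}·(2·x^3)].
x^{2} \left(6 - 8 x\right) e^{- 4 x}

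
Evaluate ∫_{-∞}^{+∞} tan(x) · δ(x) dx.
0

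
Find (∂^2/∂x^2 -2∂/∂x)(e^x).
- e^{x}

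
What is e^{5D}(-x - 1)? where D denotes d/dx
- x - 6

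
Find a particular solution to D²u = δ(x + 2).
\frac{|x + 2|}{2}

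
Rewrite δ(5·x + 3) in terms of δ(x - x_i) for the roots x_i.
\frac{\delta(x + 3/5)}{5}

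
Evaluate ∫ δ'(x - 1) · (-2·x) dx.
2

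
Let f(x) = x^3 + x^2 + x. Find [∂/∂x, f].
3 x^{2} + 2 x + 1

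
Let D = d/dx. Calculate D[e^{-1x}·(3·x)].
3 \left(1 - x\right) e^{- x}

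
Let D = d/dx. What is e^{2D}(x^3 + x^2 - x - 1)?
x^{3} + 7 x^{2} + 15 x + 9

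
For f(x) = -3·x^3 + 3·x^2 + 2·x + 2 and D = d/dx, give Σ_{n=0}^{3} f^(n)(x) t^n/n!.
- 3 t^{3} + t^{2} \left(3 - 9 x\right) + t \left(- 9 x^{2} + 6 x + 2\right) - 3 x^{3} + 3 x^{2} + 2 x + 2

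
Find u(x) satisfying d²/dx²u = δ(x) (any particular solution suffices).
\frac{|x|}{2}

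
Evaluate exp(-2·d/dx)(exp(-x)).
e^{2 - x}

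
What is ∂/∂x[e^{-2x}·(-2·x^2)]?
4 x \left(x - 1\right) e^{- 2 x}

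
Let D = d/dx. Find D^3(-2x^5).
- 120 x^{2}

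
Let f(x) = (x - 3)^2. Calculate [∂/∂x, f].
2 x - 6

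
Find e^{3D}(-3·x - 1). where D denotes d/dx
- 3 x - 10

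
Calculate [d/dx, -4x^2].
- 8 x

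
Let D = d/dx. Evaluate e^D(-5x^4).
- 5 x^{4} - 20 x^{3} - 30 x^{2} - 20 x - 5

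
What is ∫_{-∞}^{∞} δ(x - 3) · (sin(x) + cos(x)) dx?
\cos{\left(3 \right)} + \sin{\left(3 \right)}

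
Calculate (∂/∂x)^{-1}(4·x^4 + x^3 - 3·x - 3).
\frac{4 x^{5}}{5} + \frac{x^{4}}{4} - \frac{3 x^{2}}{2} - 3 x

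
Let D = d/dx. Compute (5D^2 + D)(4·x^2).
8 x + 40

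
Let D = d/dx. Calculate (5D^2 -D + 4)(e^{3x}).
46 e^{3 x}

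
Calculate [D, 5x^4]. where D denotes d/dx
20 x^{3}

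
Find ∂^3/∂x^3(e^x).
e^{x}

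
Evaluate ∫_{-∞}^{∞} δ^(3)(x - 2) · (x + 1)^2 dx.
0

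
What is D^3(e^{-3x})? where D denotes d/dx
- 27 e^{- 3 x}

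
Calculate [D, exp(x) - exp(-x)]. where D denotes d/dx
2 \cosh{\left(x \right)}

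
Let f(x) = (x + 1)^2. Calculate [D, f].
2 x + 2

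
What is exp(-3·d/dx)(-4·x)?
12 - 4 x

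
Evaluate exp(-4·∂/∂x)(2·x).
2 x - 8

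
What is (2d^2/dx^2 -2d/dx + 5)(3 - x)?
17 - 5 x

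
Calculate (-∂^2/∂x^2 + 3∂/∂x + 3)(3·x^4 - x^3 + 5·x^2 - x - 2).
9 x^{4} + 33 x^{3} - 30 x^{2} + 33 x - 19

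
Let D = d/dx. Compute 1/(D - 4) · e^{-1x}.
- \frac{e^{- x}}{5}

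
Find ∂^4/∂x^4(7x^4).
168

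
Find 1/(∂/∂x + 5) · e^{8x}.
\frac{e^{8 x}}{13}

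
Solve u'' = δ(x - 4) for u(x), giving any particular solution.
\frac{|x - 4|}{2}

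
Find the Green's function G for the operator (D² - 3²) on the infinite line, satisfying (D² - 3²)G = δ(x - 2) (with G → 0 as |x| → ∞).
-\frac{e^{-3|x - 2|}}{6}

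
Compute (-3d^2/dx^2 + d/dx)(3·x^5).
15 x^{3} \left(x - 12\right)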